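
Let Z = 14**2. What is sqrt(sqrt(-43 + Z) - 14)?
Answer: sqrt(-14 + 3*sqrt(17)) ≈ 1.277*I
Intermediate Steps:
Z = 196
sqrt(sqrt(-43 + Z) - 14) = sqrt(sqrt(-43 + 196) - 14) = sqrt(sqrt(153) - 14) = sqrt(3*sqrt(17) - 14) = sqrt(-14 + 3*sqrt(17))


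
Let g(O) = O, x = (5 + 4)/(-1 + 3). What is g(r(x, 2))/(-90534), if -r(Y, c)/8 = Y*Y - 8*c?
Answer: 17/45267 ≈ 0.00037555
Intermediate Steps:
x = 9/2 ≈ 4.5000
r(Y, c) = -8*Y² + 64*c (r(Y, c) = -8*(Y*Y - 8*c) = -8*(Y² - 8*c) = -8*Y² + 64*c)
g(r(x, 2))/(-90534) = (-8*(9/2)² + 64*2)/(-90534) = (-8*81/4 + 128)*(-1/90534) = (-162 + 128)*(-1/90534) = -34*(-1/90534) = 17/45267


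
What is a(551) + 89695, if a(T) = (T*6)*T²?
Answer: 1003794601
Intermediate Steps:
a(T) = 6*T³ (a(T) = (6*T)*T² = 6*T³)
a(551) + 89695 = 6*551³ + 89695 = 6*167284151 + 89695 = 1003704906 + 89695 = 1003794601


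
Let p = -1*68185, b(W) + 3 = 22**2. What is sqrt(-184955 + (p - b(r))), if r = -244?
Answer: I*sqrt(253621) ≈ 503.61*I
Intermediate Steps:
b(W) = 481 (b(W) = -3 + 22**2 = -3 + 484 = 481)
p = -68185
sqrt(-184955 + (p - b(r))) = sqrt(-184955 + (-68185 - 1*481)) = sqrt(-184955 + (-68185 - 481)) = sqrt(-184955 - 68666) = sqrt(-253621) = I*sqrt(253621)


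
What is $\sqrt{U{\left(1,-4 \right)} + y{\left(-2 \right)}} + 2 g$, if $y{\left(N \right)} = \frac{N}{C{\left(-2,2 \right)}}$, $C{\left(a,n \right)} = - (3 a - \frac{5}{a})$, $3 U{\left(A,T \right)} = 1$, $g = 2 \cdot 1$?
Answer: $4 + \frac{i \sqrt{105}}{21} \approx 4.0 + 0.48795 i$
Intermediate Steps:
$g = 2$
$U{\left(A,T \right)} = \frac{1}{3}$ ($U{\left(A,T \right)} = \frac{1}{3} \cdot 1 = \frac{1}{3}$)
$C{\left(a,n \right)} = - 3 a + \frac{5}{a}$ ($C{\left(a,n \right)} = - (- \frac{5}{a} + 3 a) = - 3 a + \frac{5}{a}$)
$y{\left(N \right)} = \frac{2 N}{7}$ ($y{\left(N \right)} = \frac{N}{\left(-3\right) \left(-2\right) + \frac{5}{-2}} = \frac{N}{6 + 5 \left(- \frac{1}{2}\right)} = \frac{N}{6 - \frac{5}{2}} = \frac{N}{\frac{7}{2}} = N \frac{2}{7} = \frac{2 N}{7}$)
$\sqrt{U{\left(1,-4 \right)} + y{\left(-2 \right)}} + 2 g = \sqrt{\frac{1}{3} + \frac{2}{7} \left(-2\right)} + 2 \cdot 2 = \sqrt{\frac{1}{3} - \frac{4}{7}} + 4 = \sqrt{- \frac{5}{21}} + 4 = \frac{i \sqrt{105}}{21} + 4 = 4 + \frac{i \sqrt{105}}{21}$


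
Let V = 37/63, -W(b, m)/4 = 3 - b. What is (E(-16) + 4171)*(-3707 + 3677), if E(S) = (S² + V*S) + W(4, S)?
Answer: -2785610/21 ≈ -1.3265e+5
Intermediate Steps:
W(b, m) = -12 + 4*b (W(b, m) = -4*(3 - b) = -12 + 4*b)
V = 37/63 (V = 37*(1/63) = 37/63 ≈ 0.58730)
E(S) = 4 + S² + 37*S/63 (E(S) = (S² + 37*S/63) + (-12 + 4*4) = (S² + 37*S/63) + (-12 + 16) = (S² + 37*S/63) + 4 = 4 + S² + 37*S/63)
(E(-16) + 4171)*(-3707 + 3677) = ((4 + (-16)² + (37/63)*(-16)) + 4171)*(-3707 + 3677) = ((4 + 256 - 592/63) + 4171)*(-30) = (15788/63 + 4171)*(-30) = (278561/63)*(-30) = -2785610/21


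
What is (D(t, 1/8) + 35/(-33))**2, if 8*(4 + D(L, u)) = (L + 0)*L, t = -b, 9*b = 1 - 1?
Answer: 27889/1089 ≈ 25.610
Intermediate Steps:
b = 0 (b = (1 - 1)/9 = (1/9)*0 = 0)
t = 0 (t = -1*0 = 0)
D(L, u) = -4 + L**2/8 (D(L, u) = -4 + ((L + 0)*L)/8 = -4 + (L*L)/8 = -4 + L**2/8)
(D(t, 1/8) + 35/(-33))**2 = ((-4 + (1/8)*0**2) + 35/(-33))**2 = ((-4 + (1/8)*0) + 35*(-1/33))**2 = ((-4 + 0) - 35/33)**2 = (-4 - 35/33)**2 = (-167/33)**2 = 27889/1089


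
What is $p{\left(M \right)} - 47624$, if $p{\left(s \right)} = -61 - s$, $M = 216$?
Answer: $-47901$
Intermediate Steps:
$p{\left(M \right)} - 47624 = \left(-61 - 216\right) - 47624 = -277 - 47624 = -47901$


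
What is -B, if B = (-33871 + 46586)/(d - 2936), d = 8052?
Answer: -12715/5116 ≈ -2.4853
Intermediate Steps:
B = 12715/5116 (B = (-33871 + 46586)/(8052 - 2936) = 12715/5116 ≈ 2.4853)
-B = -1*12715/5116 = -12715/5116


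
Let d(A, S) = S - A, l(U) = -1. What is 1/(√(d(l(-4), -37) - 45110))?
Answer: -I*√45146/45146 ≈ -0.0047064*I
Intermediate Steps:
1/(√(d(l(-4), -37) - 45110)) = 1/(√((-37 - 1*(-1)) - 45110)) = 1/(√((-37 + 1) - 45110)) = 1/(√(-36 - 45110)) = 1/(√(-45146)) = 1/(I*√45146) = -I*√45146/45146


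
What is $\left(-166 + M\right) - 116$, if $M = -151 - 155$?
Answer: $-588$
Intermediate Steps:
$M = -306$
$\left(-166 + M\right) - 116 = \left(-166 - 306\right) - 116 = -472 - 116 = -588$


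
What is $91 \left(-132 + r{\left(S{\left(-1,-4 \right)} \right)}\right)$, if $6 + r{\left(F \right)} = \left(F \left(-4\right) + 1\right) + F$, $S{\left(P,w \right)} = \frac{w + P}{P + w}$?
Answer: $-12740$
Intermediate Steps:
$S{\left(P,w \right)} = 1$ ($S{\left(P,w \right)} = \frac{P + w}{P + w} = 1$)
$r{\left(F \right)} = -5 - 3 F$ ($r{\left(F \right)} = -6 + \left(\left(F \left(-4\right) + 1\right) + F\right) = -6 - \left(-1 + 3 F\right) = -5 - 3 F$)
$91 \left(-132 + r{\left(S{\left(-1,-4 \right)} \right)}\right) = 91 \left(-132 - 8\right) = 91 \left(-140\right) = -12740$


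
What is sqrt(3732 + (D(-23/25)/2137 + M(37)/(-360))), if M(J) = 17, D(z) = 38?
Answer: sqrt(61354970859670)/128220 ≈ 61.090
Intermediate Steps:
sqrt(3732 + (D(-23/25)/2137 + M(37)/(-360))) = sqrt(3732 + (38/2137 + 17/(-360))) = sqrt(3732 + (38*(1/2137) + 17*(-1/360))) = sqrt(3732 + (38/2137 - 17/360)) = sqrt(3732 - 22649/769320) = sqrt(2871079591/769320) = sqrt(61354970859670)/128220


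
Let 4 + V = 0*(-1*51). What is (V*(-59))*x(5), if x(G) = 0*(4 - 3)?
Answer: 0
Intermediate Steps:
x(G) = 0 (x(G) = 0*1 = 0)
V = -4 (V = -4 + 0*(-1*51) = -4 + 0*(-51) = -4 + 0 = -4)
(V*(-59))*x(5) = -4*(-59)*0 = 236*0 = 0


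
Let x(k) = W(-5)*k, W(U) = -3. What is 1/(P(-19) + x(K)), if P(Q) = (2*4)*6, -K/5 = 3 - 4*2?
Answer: -1/27 ≈ -0.037037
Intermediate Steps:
K = 25 (K = -5*(3 - 4*2) = -5*(3 - 8) = -5*(-5) = 25)
P(Q) = 48 (P(Q) = 8*6 = 48)
x(k) = -3*k
1/(P(-19) + x(K)) = 1/(48 - 3*25) = 1/(48 - 75) = 1/(-27) = -1/27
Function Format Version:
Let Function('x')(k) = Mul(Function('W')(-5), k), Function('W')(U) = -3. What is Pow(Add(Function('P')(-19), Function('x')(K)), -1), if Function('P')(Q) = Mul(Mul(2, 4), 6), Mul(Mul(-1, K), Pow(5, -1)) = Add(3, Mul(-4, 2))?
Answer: Rational(-1, 27) ≈ -0.037037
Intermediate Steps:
K = 25 (K = Mul(-5, Add(3, Mul(-4, 2))) = Mul(-5, Add(3, -8)) = Mul(-5, -5) = 25)
Function('P')(Q) = 48 (Function('P')(Q) = Mul(8, 6) = 48)
Function('x')(k) = Mul(-3, k)
Pow(Add(Function('P')(-19), Function('x')(K)), -1) = Pow(Add(48, Mul(-3, 25)), -1) = Pow(Add(48, -75), -1) = Pow(-27, -1) = Rational(-1, 27)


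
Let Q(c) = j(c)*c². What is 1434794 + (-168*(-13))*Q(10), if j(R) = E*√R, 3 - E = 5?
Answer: 1434794 - 436800*√10 ≈ 53511.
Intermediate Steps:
E = -2 (E = 3 - 1*5 = 3 - 5 = -2)
j(R) = -2*√R
Q(c) = -2*c^(5/2) (Q(c) = (-2*√c)*c² = -2*c^(5/2))
1434794 + (-168*(-13))*Q(10) = 1434794 + (-168*(-13))*(-200*√10) = 1434794 + 2184*(-200*√10) = 1434794 - 436800*√10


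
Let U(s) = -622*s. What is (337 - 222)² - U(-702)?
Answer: -423419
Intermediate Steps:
(337 - 222)² - U(-702) = (337 - 222)² - (-622)*(-702) = 115² - 1*436644 = 13225 - 436644 = -423419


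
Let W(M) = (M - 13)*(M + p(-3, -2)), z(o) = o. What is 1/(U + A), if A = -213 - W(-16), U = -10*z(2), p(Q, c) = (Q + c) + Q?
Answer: -1/929 ≈ -0.0010764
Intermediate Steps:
p(Q, c) = c + 2*Q
U = -20 (U = -10*2 = -20)
W(M) = (-13 + M)*(-8 + M) (W(M) = (M - 13)*(M + (-2 + 2*(-3))) = (-13 + M)*(M + (-2 - 6)) = (-13 + M)*(M - 8) = (-13 + M)*(-8 + M))
A = -909 (A = -213 - (104 + (-16)² - 21*(-16)) = -213 - (104 + 256 + 336) = -213 - 1*696 = -213 - 696 = -909)
1/(U + A) = 1/(-20 - 909) = 1/(-929) = -1/929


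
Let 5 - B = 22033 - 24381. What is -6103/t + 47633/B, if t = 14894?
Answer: 695085543/35045582 ≈ 19.834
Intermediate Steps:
B = 2353 (B = 5 - (22033 - 24381) = 5 - 1*(-2348) = 5 + 2348 = 2353)
-6103/t + 47633/B = -6103/14894 + 47633/2353 = 695085543/35045582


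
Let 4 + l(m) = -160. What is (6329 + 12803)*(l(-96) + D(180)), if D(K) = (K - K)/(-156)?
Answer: -3137648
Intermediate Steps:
l(m) = -164 (l(m) = -4 - 160 = -164)
D(K) = 0 (D(K) = 0*(-1/156) = 0)
(6329 + 12803)*(l(-96) + D(180)) = (6329 + 12803)*(-164 + 0) = 19132*(-164) = -3137648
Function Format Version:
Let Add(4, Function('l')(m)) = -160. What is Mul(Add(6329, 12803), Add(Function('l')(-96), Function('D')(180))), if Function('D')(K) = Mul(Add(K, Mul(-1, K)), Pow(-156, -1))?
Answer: -3137648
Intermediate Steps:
Function('l')(m) = -164 (Function('l')(m) = Add(-4, -160) = -164)
Function('D')(K) = 0 (Function('D')(K) = Mul(0, Rational(-1, 156)) = 0)
Mul(Add(6329, 12803), Add(Function('l')(-96), Function('D')(180))) = Mul(Add(6329, 12803), Add(-164, 0)) = Mul(19132, -164) = -3137648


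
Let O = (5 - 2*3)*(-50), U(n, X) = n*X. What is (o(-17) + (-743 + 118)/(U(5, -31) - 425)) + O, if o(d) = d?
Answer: 3953/116 ≈ 34.078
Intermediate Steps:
U(n, X) = X*n
O = 50 (O = (5 - 6)*(-50) = -1*(-50) = 50)
(o(-17) + (-743 + 118)/(U(5, -31) - 425)) + O = (-17 + (-743 + 118)/(-31*5 - 425)) + 50 = (-17 - 625/(-155 - 425)) + 50 = (-17 - 625/(-580)) + 50 = (-17 - 625*(-1/580)) + 50 = (-17 + 125/116) + 50 = -1847/116 + 50 = 3953/116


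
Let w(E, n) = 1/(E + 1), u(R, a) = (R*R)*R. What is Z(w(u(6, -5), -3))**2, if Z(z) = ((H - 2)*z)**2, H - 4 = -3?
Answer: 1/2217373921 ≈ 4.5098e-10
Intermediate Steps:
H = 1 (H = 4 - 3 = 1)
u(R, a) = R**3 (u(R, a) = R**2*R = R**3)
w(E, n) = 1/(1 + E)
Z(z) = z**2 (Z(z) = ((1 - 2)*z)**2 = (-z)**2 = z**2)
Z(w(u(6, -5), -3))**2 = ((1/(1 + 6**3))**2)**2 = ((1/(1 + 216))**2)**2 = ((1/217)**2)**2 = (1/47089)**2 = 1/2217373921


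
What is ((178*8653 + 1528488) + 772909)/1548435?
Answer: 3841631/1548435 ≈ 2.4810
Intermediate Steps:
((178*8653 + 1528488) + 772909)/1548435 = ((1540234 + 1528488) + 772909)*(1/1548435) = (3068722 + 772909)*(1/1548435) = 3841631*(1/1548435) = 3841631/1548435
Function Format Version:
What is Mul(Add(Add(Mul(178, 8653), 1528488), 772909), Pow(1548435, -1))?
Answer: Rational(3841631, 1548435) ≈ 2.4810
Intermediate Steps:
Mul(Add(Add(Mul(178, 8653), 1528488), 772909), Pow(1548435, -1)) = Mul(Add(Add(1540234, 1528488), 772909), Rational(1, 1548435)) = Mul(Add(3068722, 772909), Rational(1, 1548435)) = Mul(3841631, Rational(1, 1548435)) = Rational(3841631, 1548435)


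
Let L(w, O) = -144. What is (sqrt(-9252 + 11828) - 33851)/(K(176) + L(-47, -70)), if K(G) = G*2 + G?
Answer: -33851/384 + sqrt(161)/96 ≈ -88.021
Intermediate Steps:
K(G) = 3*G (K(G) = 2*G + G = 3*G)
(sqrt(-9252 + 11828) - 33851)/(K(176) + L(-47, -70)) = (sqrt(-9252 + 11828) - 33851)/(3*176 - 144) = (sqrt(2576) - 33851)/(528 - 144) = (4*sqrt(161) - 33851)/384 = (-33851 + 4*sqrt(161))*(1/384) = -33851/384 + sqrt(161)/96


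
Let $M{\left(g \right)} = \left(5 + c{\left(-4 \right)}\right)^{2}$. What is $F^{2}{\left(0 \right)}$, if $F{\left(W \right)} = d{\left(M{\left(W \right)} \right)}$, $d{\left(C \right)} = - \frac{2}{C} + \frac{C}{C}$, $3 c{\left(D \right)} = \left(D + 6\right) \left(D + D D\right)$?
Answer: $\frac{27889}{28561} \approx 0.97647$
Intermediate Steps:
$c{\left(D \right)} = \frac{\left(6 + D\right) \left(D + D^{2}\right)}{3}$ ($c{\left(D \right)} = \frac{\left(D + 6\right) \left(D + D D\right)}{3} = \frac{\left(6 + D\right) \left(D + D^{2}\right)}{3}$)
$M{\left(g \right)} = 169$ ($M{\left(g \right)} = \left(5 + \frac{1}{3} \left(-4\right) \left(6 + \left(-4\right)^{2} + 7 \left(-4\right)\right)\right)^{2} = \left(5 + \frac{1}{3} \left(-4\right) \left(6 + 16 - 28\right)\right)^{2} = \left(5 + \frac{1}{3} \left(-4\right) \left(-6\right)\right)^{2} = \left(5 + 8\right)^{2} = 13^{2} = 169$)
$d{\left(C \right)} = 1 - \frac{2}{C}$ ($d{\left(C \right)} = - \frac{2}{C} + 1 = 1 - \frac{2}{C}$)
$F{\left(W \right)} = \frac{167}{169}$ ($F{\left(W \right)} = \frac{-2 + 169}{169} = \frac{1}{169} \cdot 167 = \frac{167}{169}$)
$F^{2}{\left(0 \right)} = \left(\frac{167}{169}\right)^{2} = \frac{27889}{28561}$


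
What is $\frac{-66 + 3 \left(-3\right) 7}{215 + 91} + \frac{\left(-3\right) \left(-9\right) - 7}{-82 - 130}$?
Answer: $- \frac{2789}{5406} \approx -0.51591$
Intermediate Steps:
$\frac{-66 + 3 \left(-3\right) 7}{215 + 91} + \frac{\left(-3\right) \left(-9\right) - 7}{-82 - 130} = \frac{-66 - 63}{306} + \frac{27 - 7}{-212} = \left(-66 - 63\right) \frac{1}{306} - \frac{5}{53} = \left(-129\right) \frac{1}{306} - \frac{5}{53} = - \frac{43}{102} - \frac{5}{53} = - \frac{2789}{5406}$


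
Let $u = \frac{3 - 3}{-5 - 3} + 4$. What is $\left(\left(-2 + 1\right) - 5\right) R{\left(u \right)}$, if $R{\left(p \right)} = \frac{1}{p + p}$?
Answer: $- \frac{3}{4} \approx -0.75$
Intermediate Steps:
$u = 4$ ($u = \frac{0}{-8} + 4 = 0 \left(- \frac{1}{8}\right) + 4 = 0 + 4 = 4$)
$R{\left(p \right)} = \frac{1}{2 p}$
$\left(\left(-2 + 1\right) - 5\right) R{\left(u \right)} = \left(\left(-2 + 1\right) - 5\right) \frac{1}{2 \cdot 4} = \left(-1 - 5\right) \frac{1}{2} \cdot \frac{1}{4} = \left(-6\right) \frac{1}{8} = - \frac{3}{4}$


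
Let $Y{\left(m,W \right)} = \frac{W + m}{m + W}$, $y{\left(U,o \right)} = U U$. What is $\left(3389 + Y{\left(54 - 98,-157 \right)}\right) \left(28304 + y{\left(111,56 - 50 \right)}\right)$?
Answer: $137718750$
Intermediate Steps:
$y{\left(U,o \right)} = U^{2}$
$Y{\left(m,W \right)} = 1$ ($Y{\left(m,W \right)} = \frac{W + m}{W + m} = 1$)
$\left(3389 + Y{\left(54 - 98,-157 \right)}\right) \left(28304 + y{\left(111,56 - 50 \right)}\right) = \left(3389 + 1\right) \left(28304 + 111^{2}\right) = 3390 \left(28304 + 12321\right) = 3390 \cdot 40625 = 137718750$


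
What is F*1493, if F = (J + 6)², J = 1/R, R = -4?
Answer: 789797/16 ≈ 49362.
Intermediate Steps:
J = -¼ (J = 1/(-4) = -¼ ≈ -0.25000)
F = 529/16 (F = (-¼ + 6)² = (23/4)² = 529/16 ≈ 33.063)
F*1493 = (529/16)*1493 = 789797/16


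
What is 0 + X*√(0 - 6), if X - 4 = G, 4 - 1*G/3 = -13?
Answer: 55*I*√6 ≈ 134.72*I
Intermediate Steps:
G = 51 (G = 12 - 3*(-13) = 12 + 39 = 51)
X = 55 (X = 4 + 51 = 55)
0 + X*√(0 - 6) = 0 + 55*√(0 - 6) = 0 + 55*√(-6) = 0 + 55*(I*√6) = 0 + 55*I*√6 = 55*I*√6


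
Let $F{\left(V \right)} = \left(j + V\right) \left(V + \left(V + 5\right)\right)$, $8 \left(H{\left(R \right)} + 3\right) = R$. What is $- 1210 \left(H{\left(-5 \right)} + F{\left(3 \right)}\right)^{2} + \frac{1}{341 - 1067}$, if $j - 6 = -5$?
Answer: $- \frac{22912213351}{11616} \approx -1.9725 \cdot 10^{6}$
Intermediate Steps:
$j = 1$ ($j = 6 - 5 = 1$)
$H{\left(R \right)} = -3 + \frac{R}{8}$
$F{\left(V \right)} = \left(1 + V\right) \left(5 + 2 V\right)$ ($F{\left(V \right)} = \left(1 + V\right) \left(V + \left(V + 5\right)\right) = \left(1 + V\right) \left(V + \left(5 + V\right)\right) = \left(1 + V\right) \left(5 + 2 V\right)$)
$- 1210 \left(H{\left(-5 \right)} + F{\left(3 \right)}\right)^{2} + \frac{1}{341 - 1067} = - 1210 \left(\left(-3 + \frac{1}{8} \left(-5\right)\right) + \left(5 + 2 \cdot 3^{2} + 7 \cdot 3\right)\right)^{2} + \frac{1}{341 - 1067} = - 1210 \left(\left(-3 - \frac{5}{8}\right) + \left(5 + 2 \cdot 9 + 21\right)\right)^{2} + \frac{1}{-726} = - 1210 \left(- \frac{29}{8} + \left(5 + 18 + 21\right)\right)^{2} - \frac{1}{726} = - 1210 \left(- \frac{29}{8} + 44\right)^{2} - \frac{1}{726} = - 1210 \left(\frac{323}{8}\right)^{2} - \frac{1}{726} = \left(-1210\right) \frac{104329}{64} - \frac{1}{726} = - \frac{63119045}{32} - \frac{1}{726} = - \frac{22912213351}{11616}$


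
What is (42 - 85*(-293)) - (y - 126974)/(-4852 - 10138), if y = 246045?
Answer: 374074601/14990 ≈ 24955.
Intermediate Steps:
(42 - 85*(-293)) - (y - 126974)/(-4852 - 10138) = (42 - 85*(-293)) - (246045 - 126974)/(-4852 - 10138) = (42 + 24905) - 119071/(-14990) = 24947 - 119071*(-1)/14990 = 24947 - 1*(-119071/14990) = 24947 + 119071/14990 = 374074601/14990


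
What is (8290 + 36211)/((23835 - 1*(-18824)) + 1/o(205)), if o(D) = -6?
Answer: 267006/255953 ≈ 1.0432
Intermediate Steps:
(8290 + 36211)/((23835 - 1*(-18824)) + 1/o(205)) = (8290 + 36211)/((23835 - 1*(-18824)) + 1/(-6)) = 44501/((23835 + 18824) - 1/6) = 44501/(42659 - 1/6) = 44501/(255953/6) = 44501*(6/255953) = 267006/255953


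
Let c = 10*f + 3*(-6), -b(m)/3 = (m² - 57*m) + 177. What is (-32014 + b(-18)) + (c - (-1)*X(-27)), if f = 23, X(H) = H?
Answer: -36410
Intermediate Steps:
b(m) = -531 - 3*m² + 171*m (b(m) = -3*((m² - 57*m) + 177) = -3*(177 + m² - 57*m) = -531 - 3*m² + 171*m)
c = 212 (c = 10*23 + 3*(-6) = 230 - 18 = 212)
(-32014 + b(-18)) + (c - (-1)*X(-27)) = (-32014 + (-531 - 3*(-18)² + 171*(-18))) + (212 - (-1)*(-27)) = (-32014 + (-531 - 3*324 - 3078)) + (212 - 1*27) = (-32014 + (-531 - 972 - 3078)) + (212 - 27) = (-32014 - 4581) + 185 = -36595 + 185 = -36410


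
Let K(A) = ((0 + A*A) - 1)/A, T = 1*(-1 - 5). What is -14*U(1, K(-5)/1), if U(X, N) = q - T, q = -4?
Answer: -28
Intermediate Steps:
T = -6 (T = 1*(-6) = -6)
K(A) = (-1 + A²)/A (K(A) = ((0 + A²) - 1)/A = (A² - 1)/A = (-1 + A²)/A)
U(X, N) = 2 (U(X, N) = -4 - 1*(-6) = -4 + 6 = 2)
-14*U(1, K(-5)/1) = -14*2 = -28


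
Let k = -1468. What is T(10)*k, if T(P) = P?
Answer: -14680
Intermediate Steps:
T(10)*k = 10*(-1468) = -14680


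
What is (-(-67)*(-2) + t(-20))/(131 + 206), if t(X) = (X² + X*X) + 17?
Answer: 683/337 ≈ 2.0267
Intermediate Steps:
t(X) = 17 + 2*X² (t(X) = (X² + X²) + 17 = 2*X² + 17 = 17 + 2*X²)
(-(-67)*(-2) + t(-20))/(131 + 206) = (-(-67)*(-2) + (17 + 2*(-20)²))/(131 + 206) = (-1*134 + (17 + 2*400))/337 = (-134 + (17 + 800))*(1/337) = (-134 + 817)*(1/337) = 683*(1/337) = 683/337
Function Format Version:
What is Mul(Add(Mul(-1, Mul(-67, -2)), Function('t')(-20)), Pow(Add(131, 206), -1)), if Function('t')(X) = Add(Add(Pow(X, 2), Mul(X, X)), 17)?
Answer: Rational(683, 337) ≈ 2.0267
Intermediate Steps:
Function('t')(X) = Add(17, Mul(2, Pow(X, 2))) (Function('t')(X) = Add(Add(Pow(X, 2), Pow(X, 2)), 17) = Add(Mul(2, Pow(X, 2)), 17) = Add(17, Mul(2, Pow(X, 2))))
Mul(Add(Mul(-1, Mul(-67, -2)), Function('t')(-20)), Pow(Add(131, 206), -1)) = Mul(Add(Mul(-1, Mul(-67, -2)), Add(17, Mul(2, Pow(-20, 2)))), Pow(Add(131, 206), -1)) = Mul(Add(Mul(-1, 134), Add(17, Mul(2, 400))), Pow(337, -1)) = Mul(Add(-134, Add(17, 800)), Rational(1, 337)) = Mul(Add(-134, 817), Rational(1, 337)) = Mul(683, Rational(1, 337)) = Rational(683, 337)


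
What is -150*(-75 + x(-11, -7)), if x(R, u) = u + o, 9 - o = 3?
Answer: 11400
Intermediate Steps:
o = 6 (o = 9 - 1*3 = 9 - 3 = 6)
x(R, u) = 6 + u (x(R, u) = u + 6 = 6 + u)
-150*(-75 + x(-11, -7)) = -150*(-75 + (6 - 7)) = -150*(-75 - 1) = -150*(-76) = 11400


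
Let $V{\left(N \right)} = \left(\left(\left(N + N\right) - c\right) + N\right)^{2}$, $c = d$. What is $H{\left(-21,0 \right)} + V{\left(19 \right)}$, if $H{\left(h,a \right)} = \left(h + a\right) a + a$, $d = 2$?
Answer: $3025$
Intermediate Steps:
$c = 2$
$V{\left(N \right)} = \left(-2 + 3 N\right)^{2}$ ($V{\left(N \right)} = \left(\left(\left(N + N\right) - 2\right) + N\right)^{2} = \left(\left(2 N - 2\right) + N\right)^{2} = \left(\left(-2 + 2 N\right) + N\right)^{2} = \left(-2 + 3 N\right)^{2}$)
$H{\left(h,a \right)} = a + a \left(a + h\right)$ ($H{\left(h,a \right)} = \left(a + h\right) a + a = a \left(a + h\right) + a = a + a \left(a + h\right)$)
$H{\left(-21,0 \right)} + V{\left(19 \right)} = 0 \left(1 + 0 - 21\right) + \left(-2 + 3 \cdot 19\right)^{2} = 0 \left(-20\right) + \left(-2 + 57\right)^{2} = 0 + 55^{2} = 0 + 3025 = 3025$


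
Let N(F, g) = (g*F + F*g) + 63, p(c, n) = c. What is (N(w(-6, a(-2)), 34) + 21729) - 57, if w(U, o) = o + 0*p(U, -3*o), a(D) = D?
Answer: 21599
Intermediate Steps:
w(U, o) = o (w(U, o) = o + 0*U = o + 0 = o)
N(F, g) = 63 + 2*F*g (N(F, g) = (F*g + F*g) + 63 = 2*F*g + 63 = 63 + 2*F*g)
(N(w(-6, a(-2)), 34) + 21729) - 57 = ((63 + 2*(-2)*34) + 21729) - 57 = ((63 - 136) + 21729) - 57 = (-73 + 21729) - 57 = 21656 - 57 = 21599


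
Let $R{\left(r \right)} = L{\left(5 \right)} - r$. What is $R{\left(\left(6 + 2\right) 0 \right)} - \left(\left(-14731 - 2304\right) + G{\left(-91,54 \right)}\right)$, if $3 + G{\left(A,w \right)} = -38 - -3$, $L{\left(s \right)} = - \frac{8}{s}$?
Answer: $\frac{85357}{5} \approx 17071.0$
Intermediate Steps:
$G{\left(A,w \right)} = -38$ ($G{\left(A,w \right)} = -3 - 35 = -38$)
$R{\left(r \right)} = - \frac{8}{5} - r$
$R{\left(\left(6 + 2\right) 0 \right)} - \left(\left(-14731 - 2304\right) + G{\left(-91,54 \right)}\right) = \left(- \frac{8}{5} - \left(6 + 2\right) 0\right) - \left(\left(-14731 - 2304\right) - 38\right) = \left(- \frac{8}{5} - 8 \cdot 0\right) - \left(-17035 - 38\right) = \left(- \frac{8}{5} - 0\right) - -17073 = \left(- \frac{8}{5} + 0\right) + 17073 = - \frac{8}{5} + 17073 = \frac{85357}{5}$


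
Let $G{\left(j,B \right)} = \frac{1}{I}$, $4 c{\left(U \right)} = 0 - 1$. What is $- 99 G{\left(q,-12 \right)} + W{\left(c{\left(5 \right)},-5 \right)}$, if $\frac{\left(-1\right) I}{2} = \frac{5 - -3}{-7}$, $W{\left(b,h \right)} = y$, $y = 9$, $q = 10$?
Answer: $- \frac{549}{16} \approx -34.313$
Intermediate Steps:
$c{\left(U \right)} = - \frac{1}{4}$ ($c{\left(U \right)} = \frac{0 - 1}{4} = \frac{1}{4} \left(-1\right) = - \frac{1}{4}$)
$W{\left(b,h \right)} = 9$
$I = \frac{16}{7}$ ($I = - 2 \frac{5 - -3}{-7} = - 2 \left(5 + 3\right) \left(- \frac{1}{7}\right) = - 2 \cdot 8 \left(- \frac{1}{7}\right) = \left(-2\right) \left(- \frac{8}{7}\right) = \frac{16}{7} \approx 2.2857$)
$G{\left(j,B \right)} = \frac{7}{16}$ ($G{\left(j,B \right)} = \frac{1}{\frac{16}{7}} = \frac{7}{16}$)
$- 99 G{\left(q,-12 \right)} + W{\left(c{\left(5 \right)},-5 \right)} = \left(-99\right) \frac{7}{16} + 9 = - \frac{693}{16} + 9 = - \frac{549}{16}$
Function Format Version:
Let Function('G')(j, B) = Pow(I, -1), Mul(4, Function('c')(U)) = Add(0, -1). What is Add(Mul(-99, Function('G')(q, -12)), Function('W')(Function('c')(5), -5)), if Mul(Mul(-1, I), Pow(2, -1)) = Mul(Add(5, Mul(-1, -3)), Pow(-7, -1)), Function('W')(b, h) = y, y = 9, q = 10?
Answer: Rational(-549, 16) ≈ -34.313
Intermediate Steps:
Function('c')(U) = Rational(-1, 4) (Function('c')(U) = Mul(Rational(1, 4), Add(0, -1)) = Mul(Rational(1, 4), -1) = Rational(-1, 4))
Function('W')(b, h) = 9
I = Rational(16, 7) (I = Mul(-2, Mul(Add(5, Mul(-1, -3)), Pow(-7, -1))) = Mul(-2, Mul(Add(5, 3), Rational(-1, 7))) = Mul(-2, Mul(8, Rational(-1, 7))) = Mul(-2, Rational(-8, 7)) = Rational(16, 7) ≈ 2.2857)
Function('G')(j, B) = Rational(7, 16) (Function('G')(j, B) = Pow(Rational(16, 7), -1) = Rational(7, 16))
Add(Mul(-99, Function('G')(q, -12)), Function('W')(Function('c')(5), -5)) = Add(Mul(-99, Rational(7, 16)), 9) = Add(Rational(-693, 16), 9) = Rational(-549, 16)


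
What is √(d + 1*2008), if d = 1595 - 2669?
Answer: √934 ≈ 30.561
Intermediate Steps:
d = -1074
√(d + 1*2008) = √(-1074 + 1*2008) = √(-1074 + 2008) = √934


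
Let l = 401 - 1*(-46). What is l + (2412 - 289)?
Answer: 2570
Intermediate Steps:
l = 447 (l = 401 + 46 = 447)
l + (2412 - 289) = 447 + (2412 - 289) = 447 + 2123 = 2570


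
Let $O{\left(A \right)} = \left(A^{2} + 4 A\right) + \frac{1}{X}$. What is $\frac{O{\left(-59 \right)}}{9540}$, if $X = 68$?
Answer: $\frac{220661}{648720} \approx 0.34015$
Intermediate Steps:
$O{\left(A \right)} = \frac{1}{68} + A^{2} + 4 A$ ($O{\left(A \right)} = \left(A^{2} + 4 A\right) + \frac{1}{68} = \frac{1}{68} + A^{2} + 4 A$)
$\frac{O{\left(-59 \right)}}{9540} = \frac{\frac{1}{68} - 59 \left(4 - 59\right)}{9540} = \left(\frac{1}{68} - -3245\right) \frac{1}{9540} = \left(\frac{1}{68} + 3245\right) \frac{1}{9540} = \frac{220661}{68} \cdot \frac{1}{9540} = \frac{220661}{648720}$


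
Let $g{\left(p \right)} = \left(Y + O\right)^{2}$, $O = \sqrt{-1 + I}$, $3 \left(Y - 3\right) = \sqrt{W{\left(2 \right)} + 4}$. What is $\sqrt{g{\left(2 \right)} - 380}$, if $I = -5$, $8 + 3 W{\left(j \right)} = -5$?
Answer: $\frac{\sqrt{-30780 + \left(27 + i \sqrt{3} + 9 i \sqrt{6}\right)^{2}}}{9} \approx 0.40758 + 19.446 i$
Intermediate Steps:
$W{\left(j \right)} = - \frac{13}{3}$ ($W{\left(j \right)} = - \frac{8}{3} + \frac{1}{3} \left(-5\right) = - \frac{8}{3} - \frac{5}{3} = - \frac{13}{3}$)
$Y = 3 + \frac{i \sqrt{3}}{9}$ ($Y = 3 + \frac{\sqrt{- \frac{13}{3} + 4}}{3} = 3 + \frac{\sqrt{- \frac{1}{3}}}{3} = 3 + \frac{\frac{1}{3} i \sqrt{3}}{3} = 3 + \frac{i \sqrt{3}}{9} \approx 3.0 + 0.19245 i$)
$O = i \sqrt{6}$ ($O = \sqrt{-1 - 5} = \sqrt{-6} = i \sqrt{6} \approx 2.4495 i$)
$g{\left(p \right)} = \left(3 + i \sqrt{6} + \frac{i \sqrt{3}}{9}\right)^{2}$ ($g{\left(p \right)} = \left(\left(3 + \frac{i \sqrt{3}}{9}\right) + i \sqrt{6}\right)^{2} = \left(3 + i \sqrt{6} + \frac{i \sqrt{3}}{9}\right)^{2}$)
$\sqrt{g{\left(2 \right)} - 380} = \sqrt{\frac{\left(27 + i \sqrt{3} + 9 i \sqrt{6}\right)^{2}}{81} - 380} = \sqrt{-380 + \frac{\left(27 + i \sqrt{3} + 9 i \sqrt{6}\right)^{2}}{81}}$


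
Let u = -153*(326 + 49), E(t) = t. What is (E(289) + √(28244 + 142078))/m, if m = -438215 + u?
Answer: -289/495590 - √170322/495590 ≈ -0.0014159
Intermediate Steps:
u = -57375 (u = -153*375 = -57375)
m = -495590 (m = -438215 - 57375 = -495590)
(E(289) + √(28244 + 142078))/m = (289 + √(28244 + 142078))/(-495590) = (289 + √170322)*(-1/495590) = -289/495590 - √170322/495590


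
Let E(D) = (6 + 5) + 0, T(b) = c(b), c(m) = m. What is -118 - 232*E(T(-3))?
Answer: -2670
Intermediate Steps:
T(b) = b
E(D) = 11 (E(D) = 11 + 0 = 11)
-118 - 232*E(T(-3)) = -118 - 232*11 = -118 - 2552 = -2670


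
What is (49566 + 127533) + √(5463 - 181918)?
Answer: 177099 + I*√176455 ≈ 1.771e+5 + 420.07*I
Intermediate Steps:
(49566 + 127533) + √(5463 - 181918) = 177099 + √(-176455) = 177099 + I*√176455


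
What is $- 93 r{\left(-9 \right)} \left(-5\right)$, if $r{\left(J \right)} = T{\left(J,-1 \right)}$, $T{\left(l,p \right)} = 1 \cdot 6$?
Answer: $2790$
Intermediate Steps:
$T{\left(l,p \right)} = 6$
$r{\left(J \right)} = 6$
$- 93 r{\left(-9 \right)} \left(-5\right) = \left(-93\right) 6 \left(-5\right) = \left(-558\right) \left(-5\right) = 2790$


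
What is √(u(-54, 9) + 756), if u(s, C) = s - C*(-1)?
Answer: 3*√79 ≈ 26.665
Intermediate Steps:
u(s, C) = C + s (u(s, C) = s + C = C + s)
√(u(-54, 9) + 756) = √((9 - 54) + 756) = √(-45 + 756) = √711 = 3*√79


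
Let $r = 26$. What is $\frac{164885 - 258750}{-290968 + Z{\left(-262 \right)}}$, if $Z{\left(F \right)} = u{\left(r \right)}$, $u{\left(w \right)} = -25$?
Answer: $\frac{93865}{290993} \approx 0.32257$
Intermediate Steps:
$Z{\left(F \right)} = -25$
$\frac{164885 - 258750}{-290968 + Z{\left(-262 \right)}} = \frac{164885 - 258750}{-290968 - 25} = - \frac{93865}{-290993} = \left(-93865\right) \left(- \frac{1}{290993}\right) = \frac{93865}{290993}$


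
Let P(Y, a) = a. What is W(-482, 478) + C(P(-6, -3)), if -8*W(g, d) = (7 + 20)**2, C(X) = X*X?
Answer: -657/8 ≈ -82.125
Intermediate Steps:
C(X) = X**2
W(g, d) = -729/8 (W(g, d) = -(7 + 20)**2/8 = -1/8*27**2 = -1/8*729 = -729/8)
W(-482, 478) + C(P(-6, -3)) = -729/8 + (-3)**2 = -729/8 + 9 = -657/8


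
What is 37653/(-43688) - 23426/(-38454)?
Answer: -960347/3800856 ≈ -0.25267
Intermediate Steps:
37653/(-43688) - 23426/(-38454) = 37653*(-1/43688) - 23426*(-1/38454) = -37653/43688 + 53/87 = -960347/3800856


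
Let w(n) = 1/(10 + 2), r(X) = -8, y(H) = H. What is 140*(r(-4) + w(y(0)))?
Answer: -3325/3 ≈ -1108.3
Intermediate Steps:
w(n) = 1/12
140*(r(-4) + w(y(0))) = 140*(-8 + 1/12) = 140*(-95/12) = -3325/3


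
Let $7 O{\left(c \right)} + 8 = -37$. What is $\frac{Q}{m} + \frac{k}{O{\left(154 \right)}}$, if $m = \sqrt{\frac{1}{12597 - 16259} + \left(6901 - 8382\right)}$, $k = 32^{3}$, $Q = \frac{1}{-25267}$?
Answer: $- \frac{229376}{45} + \frac{i \sqrt{19860575026}}{137033628941} \approx -5097.2 + 1.0284 \cdot 10^{-6} i$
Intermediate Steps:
$O{\left(c \right)} = - \frac{45}{7}$ ($O{\left(c \right)} = - \frac{8}{7} + \frac{1}{7} \left(-37\right) = - \frac{8}{7} - \frac{37}{7} = - \frac{45}{7}$)
$Q = - \frac{1}{25267} \approx -3.9577 \cdot 10^{-5}$
$k = 32768$
$m = \frac{i \sqrt{19860575026}}{3662}$ ($m = \sqrt{\frac{1}{-3662} + \left(6901 - 8382\right)} = \sqrt{- \frac{1}{3662} - 1481} = \sqrt{- \frac{5423423}{3662}} = \frac{i \sqrt{19860575026}}{3662} \approx 38.484 i$)
$\frac{Q}{m} + \frac{k}{O{\left(154 \right)}} = - \frac{1}{25267 \frac{i \sqrt{19860575026}}{3662}} + \frac{32768}{- \frac{45}{7}} = - \frac{\left(- \frac{1}{5423423}\right) i \sqrt{19860575026}}{25267} + 32768 \left(- \frac{7}{45}\right) = \frac{i \sqrt{19860575026}}{137033628941} - \frac{229376}{45} = - \frac{229376}{45} + \frac{i \sqrt{19860575026}}{137033628941}$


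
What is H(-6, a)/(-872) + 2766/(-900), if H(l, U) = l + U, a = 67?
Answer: -205571/65400 ≈ -3.1433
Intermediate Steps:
H(l, U) = U + l
H(-6, a)/(-872) + 2766/(-900) = (67 - 6)/(-872) + 2766/(-900) = 61*(-1/872) + 2766*(-1/900) = -61/872 - 461/150 = -205571/65400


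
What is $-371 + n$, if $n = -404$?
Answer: $-775$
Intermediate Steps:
$-371 + n = -371 - 404 = -775$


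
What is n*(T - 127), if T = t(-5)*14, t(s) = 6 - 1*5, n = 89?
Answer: -10057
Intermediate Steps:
t(s) = 1 (t(s) = 6 - 5 = 1)
T = 14 (T = 1*14 = 14)
n*(T - 127) = 89*(14 - 127) = 89*(-113) = -10057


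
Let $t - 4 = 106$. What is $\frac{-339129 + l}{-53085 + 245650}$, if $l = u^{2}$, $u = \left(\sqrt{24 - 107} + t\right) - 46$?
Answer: $- \frac{335116}{192565} + \frac{128 i \sqrt{83}}{192565} \approx -1.7403 + 0.0060558 i$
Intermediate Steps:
$t = 110$ ($t = 4 + 106 = 110$)
$u = 64 + i \sqrt{83}$ ($u = \left(\sqrt{24 - 107} + 110\right) - 46 = \left(\sqrt{-83} + 110\right) - 46 = \left(i \sqrt{83} + 110\right) - 46 = \left(110 + i \sqrt{83}\right) - 46 = 64 + i \sqrt{83} \approx 64.0 + 9.1104 i$)
$l = \left(64 + i \sqrt{83}\right)^{2} \approx 4013.0 + 1166.1 i$
$\frac{-339129 + l}{-53085 + 245650} = \frac{-339129 + \left(64 + i \sqrt{83}\right)^{2}}{-53085 + 245650} = \frac{-339129 + \left(64 + i \sqrt{83}\right)^{2}}{192565} = \left(-339129 + \left(64 + i \sqrt{83}\right)^{2}\right) \frac{1}{192565} = - \frac{339129}{192565} + \frac{\left(64 + i \sqrt{83}\right)^{2}}{192565}$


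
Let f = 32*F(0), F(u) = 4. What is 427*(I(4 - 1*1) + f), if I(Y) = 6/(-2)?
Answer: 53375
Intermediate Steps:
f = 128 (f = 32*4 = 128)
I(Y) = -3 (I(Y) = 6*(-½) = -3)
427*(I(4 - 1*1) + f) = 427*(-3 + 128) = 427*125 = 53375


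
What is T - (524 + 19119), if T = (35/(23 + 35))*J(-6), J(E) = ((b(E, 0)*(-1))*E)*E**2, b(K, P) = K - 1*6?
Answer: -615007/29 ≈ -21207.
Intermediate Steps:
b(K, P) = -6 + K (b(K, P) = K - 6 = -6 + K)
J(E) = E**3*(6 - E) (J(E) = (((-6 + E)*(-1))*E)*E**2 = ((6 - E)*E)*E**2 = (E*(6 - E))*E**2 = E**3*(6 - E))
T = -45360/29 (T = (35/(23 + 35))*((-6)**3*(6 - 1*(-6))) = (35/58)*(-216*(6 + 6)) = (35*(1/58))*(-216*12) = (35/58)*(-2592) = -45360/29 ≈ -1564.1)
T - (524 + 19119) = -45360/29 - (524 + 19119) = -45360/29 - 1*19643 = -45360/29 - 19643 = -615007/29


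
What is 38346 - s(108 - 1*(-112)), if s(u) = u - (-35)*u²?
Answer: -1655874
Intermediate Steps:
s(u) = u + 35*u²
38346 - s(108 - 1*(-112)) = 38346 - (108 - 1*(-112))*(1 + 35*(108 - 1*(-112))) = 38346 - (108 + 112)*(1 + 35*(108 + 112)) = 38346 - 220*(1 + 35*220) = 38346 - 220*(1 + 7700) = 38346 - 220*7701 = 38346 - 1*1694220 = 38346 - 1694220 = -1655874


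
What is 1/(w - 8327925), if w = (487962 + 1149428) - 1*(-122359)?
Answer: -1/6568176 ≈ -1.5225e-7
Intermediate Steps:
w = 1759749 (w = 1637390 + 122359 = 1759749)
1/(w - 8327925) = 1/(1759749 - 8327925) = 1/(-6568176) = -1/6568176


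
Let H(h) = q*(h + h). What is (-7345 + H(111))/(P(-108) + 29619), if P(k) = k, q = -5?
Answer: -8455/29511 ≈ -0.28650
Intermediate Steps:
H(h) = -10*h (H(h) = -5*(h + h) = -10*h)
(-7345 + H(111))/(P(-108) + 29619) = (-7345 - 10*111)/(-108 + 29619) = (-7345 - 1110)/29511 = -8455*1/29511 = -8455/29511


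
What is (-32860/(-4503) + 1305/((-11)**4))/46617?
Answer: 486979675/3073385294991 ≈ 0.00015845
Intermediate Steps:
(-32860/(-4503) + 1305/((-11)**4))/46617 = (-32860*(-1/4503) + 1305/14641)*(1/46617) = (32860/4503 + 1305*(1/14641))*(1/46617) = (32860/4503 + 1305/14641)*(1/46617) = (486979675/65928423)*(1/46617) = 486979675/3073385294991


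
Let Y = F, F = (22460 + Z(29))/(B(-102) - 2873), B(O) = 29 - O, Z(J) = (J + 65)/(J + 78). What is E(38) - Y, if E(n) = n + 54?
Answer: 14697781/146697 ≈ 100.19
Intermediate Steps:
Z(J) = (65 + J)/(78 + J)
E(n) = 54 + n
F = -1201657/146697 (F = (22460 + (65 + 29)/(78 + 29))/((29 - 1*(-102)) - 2873) = (22460 + 94/107)/((29 + 102) - 2873) = (22460 + (1/107)*94)/(131 - 2873) = (22460 + 94/107)/(-2742) = (2403314/107)*(-1/2742) = -1201657/146697 ≈ -8.1914)
Y = -1201657/146697 ≈ -8.1914
E(38) - Y = (54 + 38) - 1*(-1201657/146697) = 92 + 1201657/146697 = 14697781/146697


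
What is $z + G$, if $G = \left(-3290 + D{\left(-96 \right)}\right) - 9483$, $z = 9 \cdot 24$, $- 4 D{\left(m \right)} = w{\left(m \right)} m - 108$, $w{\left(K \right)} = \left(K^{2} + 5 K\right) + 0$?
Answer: $197134$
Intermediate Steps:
$w{\left(K \right)} = K^{2} + 5 K$
$D{\left(m \right)} = 27 - \frac{m^{2} \left(5 + m\right)}{4}$ ($D{\left(m \right)} = - \frac{m \left(5 + m\right) m - 108}{4} = - \frac{m^{2} \left(5 + m\right) - 108}{4} = - \frac{-108 + m^{2} \left(5 + m\right)}{4} = 27 - \frac{m^{2} \left(5 + m\right)}{4}$)
$z = 216$
$G = 196918$ ($G = \left(-3290 - \left(-27 + \frac{\left(-96\right)^{2} \left(5 - 96\right)}{4}\right)\right) - 9483 = \left(-3290 - \left(-27 + 2304 \left(-91\right)\right)\right) - 9483 = \left(-3290 + \left(27 + 209664\right)\right) - 9483 = \left(-3290 + 209691\right) - 9483 = 206401 - 9483 = 196918$)
$z + G = 216 + 196918 = 197134$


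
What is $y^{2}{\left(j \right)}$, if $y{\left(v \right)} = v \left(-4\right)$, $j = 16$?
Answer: $4096$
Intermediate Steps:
$y{\left(v \right)} = - 4 v$
$y^{2}{\left(j \right)} = \left(\left(-4\right) 16\right)^{2} = \left(-64\right)^{2} = 4096$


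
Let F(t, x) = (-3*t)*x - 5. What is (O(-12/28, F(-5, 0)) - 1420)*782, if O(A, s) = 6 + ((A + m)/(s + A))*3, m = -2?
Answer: -20989271/19 ≈ -1.1047e+6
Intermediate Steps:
F(t, x) = -5 - 3*t*x (F(t, x) = -3*t*x - 5 = -5 - 3*t*x)
O(A, s) = 6 + 3*(-2 + A)/(A + s) (O(A, s) = 6 + ((A - 2)/(s + A))*3 = 6 + ((-2 + A)/(A + s))*3 = 6 + 3*(-2 + A)/(A + s))
(O(-12/28, F(-5, 0)) - 1420)*782 = (3*(-2 + 2*(-5 - 3*(-5)*0) + 3*(-12/28))/(-12/28 + (-5 - 3*(-5)*0)) - 1420)*782 = (3*(-2 + 2*(-5 + 0) + 3*(-12*1/28))/(-12*1/28 + (-5 + 0)) - 1420)*782 = (3*(-2 + 2*(-5) + 3*(-3/7))/(-3/7 - 5) - 1420)*782 = (3*(-2 - 10 - 9/7)/(-38/7) - 1420)*782 = (3*(-7/38)*(-93/7) - 1420)*782 = (279/38 - 1420)*782 = -53681/38*782 = -20989271/19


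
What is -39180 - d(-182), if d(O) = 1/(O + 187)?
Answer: -195901/5 ≈ -39180.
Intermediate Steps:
d(O) = 1/(187 + O)
-39180 - d(-182) = -39180 - 1/(187 - 182) = -39180 - 1/5 = -39180 - 1*⅕ = -39180 - ⅕ = -195901/5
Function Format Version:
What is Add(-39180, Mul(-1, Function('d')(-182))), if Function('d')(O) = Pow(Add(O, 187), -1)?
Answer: Rational(-195901, 5) ≈ -39180.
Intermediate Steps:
Function('d')(O) = Pow(Add(187, O), -1)
Add(-39180, Mul(-1, Function('d')(-182))) = Add(-39180, Mul(-1, Pow(Add(187, -182), -1))) = Add(-39180, Mul(-1, Pow(5, -1))) = Add(-39180, Mul(-1, Rational(1, 5))) = Add(-39180, Rational(-1, 5)) = Rational(-195901, 5)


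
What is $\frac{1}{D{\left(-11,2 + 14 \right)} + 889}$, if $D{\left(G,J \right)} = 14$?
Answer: $\frac{1}{903} \approx 0.0011074$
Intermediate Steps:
$\frac{1}{D{\left(-11,2 + 14 \right)} + 889} = \frac{1}{14 + 889} = \frac{1}{903}$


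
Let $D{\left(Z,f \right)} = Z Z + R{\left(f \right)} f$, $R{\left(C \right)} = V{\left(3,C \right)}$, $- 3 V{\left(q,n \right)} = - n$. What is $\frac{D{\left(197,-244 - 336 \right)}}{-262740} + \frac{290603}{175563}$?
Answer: $\frac{16617714451}{15375807540} \approx 1.0808$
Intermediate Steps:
$V{\left(q,n \right)} = \frac{n}{3}$ ($V{\left(q,n \right)} = - \frac{\left(-1\right) n}{3} = \frac{n}{3}$)
$R{\left(C \right)} = \frac{C}{3}$
$D{\left(Z,f \right)} = Z^{2} + \frac{f^{2}}{3}$ ($D{\left(Z,f \right)} = Z Z + \frac{f}{3} f = Z^{2} + \frac{f^{2}}{3}$)
$\frac{D{\left(197,-244 - 336 \right)}}{-262740} + \frac{290603}{175563} = \frac{197^{2} + \frac{\left(-244 - 336\right)^{2}}{3}}{-262740} + \frac{290603}{175563} = \left(38809 + \frac{\left(-580\right)^{2}}{3}\right) \left(- \frac{1}{262740}\right) + 290603 \cdot \frac{1}{175563} = \left(38809 + \frac{1}{3} \cdot 336400\right) \left(- \frac{1}{262740}\right) + \frac{290603}{175563} = \left(38809 + \frac{336400}{3}\right) \left(- \frac{1}{262740}\right) + \frac{290603}{175563} = \frac{452827}{3} \left(- \frac{1}{262740}\right) + \frac{290603}{175563} = - \frac{452827}{788220} + \frac{290603}{175563} = \frac{16617714451}{15375807540}$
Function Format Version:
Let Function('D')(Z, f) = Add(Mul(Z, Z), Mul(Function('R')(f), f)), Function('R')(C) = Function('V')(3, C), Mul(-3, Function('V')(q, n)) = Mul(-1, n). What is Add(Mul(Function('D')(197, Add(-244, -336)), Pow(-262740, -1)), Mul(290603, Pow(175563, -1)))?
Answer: Rational(16617714451, 15375807540) ≈ 1.0808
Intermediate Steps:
Function('V')(q, n) = Mul(Rational(1, 3), n) (Function('V')(q, n) = Mul(Rational(-1, 3), Mul(-1, n)) = Mul(Rational(1, 3), n))
Function('R')(C) = Mul(Rational(1, 3), C)
Function('D')(Z, f) = Add(Pow(Z, 2), Mul(Rational(1, 3), Pow(f, 2))) (Function('D')(Z, f) = Add(Mul(Z, Z), Mul(Mul(Rational(1, 3), f), f)) = Add(Pow(Z, 2), Mul(Rational(1, 3), Pow(f, 2))))
Add(Mul(Function('D')(197, Add(-244, -336)), Pow(-262740, -1)), Mul(290603, Pow(175563, -1))) = Add(Mul(Add(Pow(197, 2), Mul(Rational(1, 3), Pow(Add(-244, -336), 2))), Pow(-262740, -1)), Mul(290603, Pow(175563, -1))) = Add(Mul(Add(38809, Mul(Rational(1, 3), Pow(-580, 2))), Rational(-1, 262740)), Mul(290603, Rational(1, 175563))) = Add(Mul(Add(38809, Mul(Rational(1, 3), 336400)), Rational(-1, 262740)), Rational(290603, 175563)) = Add(Mul(Add(38809, Rational(336400, 3)), Rational(-1, 262740)), Rational(290603, 175563)) = Add(Mul(Rational(452827, 3), Rational(-1, 262740)), Rational(290603, 175563)) = Add(Rational(-452827, 788220), Rational(290603, 175563)) = Rational(16617714451, 15375807540)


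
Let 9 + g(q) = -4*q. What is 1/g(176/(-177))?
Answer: -177/889 ≈ -0.19910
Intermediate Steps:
g(q) = -9 - 4*q
1/g(176/(-177)) = 1/(-9 - 704/(-177)) = 1/(-9 - 704*(-1)/177) = 1/(-9 - 4*(-176/177)) = 1/(-9 + 704/177) = 1/(-889/177) = -177/889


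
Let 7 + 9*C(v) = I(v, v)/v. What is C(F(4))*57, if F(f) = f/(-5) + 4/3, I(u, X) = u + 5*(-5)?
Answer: -2679/8 ≈ -334.88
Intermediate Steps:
I(u, X) = -25 + u (I(u, X) = u - 25 = -25 + u)
F(f) = 4/3 - f/5 (F(f) = f*(-⅕) + 4*(⅓) = -f/5 + 4/3 = 4/3 - f/5)
C(v) = -7/9 + (-25 + v)/(9*v) (C(v) = -7/9 + ((-25 + v)/v)/9 = -7/9 + (-25 + v)/(9*v))
C(F(4))*57 = ((-25 - 6*(4/3 - ⅕*4))/(9*(4/3 - ⅕*4)))*57 = ((-25 - 6*(4/3 - ⅘))/(9*(4/3 - ⅘)))*57 = ((-25 - 6*8/15)/(9*(8/15)))*57 = ((⅑)*(15/8)*(-25 - 16/5))*57 = ((⅑)*(15/8)*(-141/5))*57 = -47/8*57 = -2679/8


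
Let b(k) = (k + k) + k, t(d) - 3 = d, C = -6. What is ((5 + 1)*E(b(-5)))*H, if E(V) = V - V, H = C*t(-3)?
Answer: 0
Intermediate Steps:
t(d) = 3 + d
H = 0 (H = -6*(3 - 3) = -6*0 = 0)
b(k) = 3*k (b(k) = 2*k + k = 3*k)
E(V) = 0
((5 + 1)*E(b(-5)))*H = ((5 + 1)*0)*0 = (6*0)*0 = 0*0 = 0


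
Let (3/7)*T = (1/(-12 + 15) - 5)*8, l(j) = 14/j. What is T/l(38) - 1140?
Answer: -12388/9 ≈ -1376.4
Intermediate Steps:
T = -784/9 (T = 7*((1/(-12 + 15) - 5)*8)/3 = 7*((1/3 - 5)*8)/3 = 7*((⅓ - 5)*8)/3 = 7*(-14/3*8)/3 = (7/3)*(-112/3) = -784/9 ≈ -87.111)
T/l(38) - 1140 = -784/(9*(14/38)) - 1140 = -784/(9*(14*(1/38))) - 1140 = -784/(9*7/19) - 1140 = -784/9*19/7 - 1140 = -2128/9 - 1140 = -12388/9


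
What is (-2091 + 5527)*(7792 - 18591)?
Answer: -37105364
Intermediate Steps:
(-2091 + 5527)*(7792 - 18591) = 3436*(-10799) = -37105364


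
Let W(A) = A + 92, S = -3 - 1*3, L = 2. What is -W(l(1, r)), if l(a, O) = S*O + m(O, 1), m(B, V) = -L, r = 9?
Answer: -36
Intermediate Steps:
S = -6 (S = -3 - 3 = -6)
m(B, V) = -2 (m(B, V) = -1*2 = -2)
l(a, O) = -2 - 6*O (l(a, O) = -6*O - 2 = -2 - 6*O)
W(A) = 92 + A
-W(l(1, r)) = -(92 + (-2 - 6*9)) = -(92 + (-2 - 54)) = -(92 - 56) = -1*36 = -36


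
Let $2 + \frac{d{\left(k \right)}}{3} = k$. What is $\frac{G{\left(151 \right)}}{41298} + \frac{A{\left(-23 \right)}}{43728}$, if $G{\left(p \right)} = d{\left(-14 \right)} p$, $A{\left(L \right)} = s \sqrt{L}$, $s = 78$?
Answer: $- \frac{1208}{6883} + \frac{13 i \sqrt{23}}{7288} \approx -0.1755 + 0.0085546 i$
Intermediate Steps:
$d{\left(k \right)} = -6 + 3 k$
$A{\left(L \right)} = 78 \sqrt{L}$
$G{\left(p \right)} = - 48 p$ ($G{\left(p \right)} = \left(-6 + 3 \left(-14\right)\right) p = \left(-6 - 42\right) p = - 48 p$)
$\frac{G{\left(151 \right)}}{41298} + \frac{A{\left(-23 \right)}}{43728} = \frac{\left(-48\right) 151}{41298} + \frac{78 \sqrt{-23}}{43728} = \left(-7248\right) \frac{1}{41298} + 78 i \sqrt{23} \cdot \frac{1}{43728} = - \frac{1208}{6883} + 78 i \sqrt{23} \cdot \frac{1}{43728} = - \frac{1208}{6883} + \frac{13 i \sqrt{23}}{7288}$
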